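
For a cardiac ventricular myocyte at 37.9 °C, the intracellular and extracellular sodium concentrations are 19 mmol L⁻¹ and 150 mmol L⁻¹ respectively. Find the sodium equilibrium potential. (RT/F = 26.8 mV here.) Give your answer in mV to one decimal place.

E = (26.8/z) · ln([Na⁺]_out/[Na⁺]_in) with z = +1.
= (26.8/1) · ln(150/19) = 26.80 · ln(7.895)
= 26.80 · (2.0662) = 55.37 mV

55.4 mV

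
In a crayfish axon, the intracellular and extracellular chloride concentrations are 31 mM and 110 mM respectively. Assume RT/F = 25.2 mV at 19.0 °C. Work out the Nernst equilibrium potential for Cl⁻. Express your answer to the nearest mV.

E = (25.2/z) · ln([Cl⁻]_out/[Cl⁻]_in) with z = -1.
For an anion, dividing by z = -1 reverses the sign.
= (25.2/-1) · ln(110/31) = -25.20 · ln(3.548)
= -25.20 · (1.2665) = -31.92 mV

-32 mV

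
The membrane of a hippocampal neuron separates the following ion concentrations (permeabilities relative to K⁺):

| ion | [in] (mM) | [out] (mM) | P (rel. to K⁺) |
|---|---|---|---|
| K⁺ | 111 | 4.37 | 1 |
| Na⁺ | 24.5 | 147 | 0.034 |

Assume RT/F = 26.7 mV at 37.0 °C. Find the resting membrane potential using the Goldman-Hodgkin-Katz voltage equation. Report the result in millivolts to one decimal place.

Vm = 26.7 · ln[(Σ P·[cation]ₒ + Σ P·[anion]ᵢ) / (Σ P·[cation]ᵢ + Σ P·[anion]ₒ)]
Numerator = 1×4.37 + 0.034×147 = 9.368
Denominator = 1×111 + 0.034×24.5 = 111.8
Vm = 26.7 · ln(0.083768) = 26.7 × (-2.4797) = -66.21 mV

-66.2 mV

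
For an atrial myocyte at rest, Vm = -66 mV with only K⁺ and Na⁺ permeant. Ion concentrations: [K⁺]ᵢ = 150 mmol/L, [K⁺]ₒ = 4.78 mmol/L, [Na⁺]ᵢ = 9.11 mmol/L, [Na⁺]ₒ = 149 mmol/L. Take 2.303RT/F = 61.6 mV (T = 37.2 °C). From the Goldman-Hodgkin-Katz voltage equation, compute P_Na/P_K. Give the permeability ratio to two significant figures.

0.054

Let α = P_Na/P_K. GHK: Vm = 61.6·log₁₀[(Kₒ + α·Naₒ)/(Kᵢ + α·Naᵢ)].
10^(Vm/61.6) = 10^(-66.0/61.6) = 0.084834
So 0.084834·(Kᵢ + α·Naᵢ) = Kₒ + α·Naₒ → α = (0.084834·150.0 − 4.78) / (149.0 − 0.084834·9.11)
α = (12.73 − 4.78) / (149.0 − 0.7728) = 7.945/148.2 = 0.0536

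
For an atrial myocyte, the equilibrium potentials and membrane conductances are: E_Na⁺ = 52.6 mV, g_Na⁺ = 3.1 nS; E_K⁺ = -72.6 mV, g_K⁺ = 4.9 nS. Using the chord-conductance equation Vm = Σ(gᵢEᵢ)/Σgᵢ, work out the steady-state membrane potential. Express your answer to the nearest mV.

Σ gᵢEᵢ = 3.1·(52.6) + 4.9·(-72.6) = -192.68
Σ gᵢ = 3.1 + 4.9 = 8
Vm = -192.68 / 8 = -24.09 mV

-24 mV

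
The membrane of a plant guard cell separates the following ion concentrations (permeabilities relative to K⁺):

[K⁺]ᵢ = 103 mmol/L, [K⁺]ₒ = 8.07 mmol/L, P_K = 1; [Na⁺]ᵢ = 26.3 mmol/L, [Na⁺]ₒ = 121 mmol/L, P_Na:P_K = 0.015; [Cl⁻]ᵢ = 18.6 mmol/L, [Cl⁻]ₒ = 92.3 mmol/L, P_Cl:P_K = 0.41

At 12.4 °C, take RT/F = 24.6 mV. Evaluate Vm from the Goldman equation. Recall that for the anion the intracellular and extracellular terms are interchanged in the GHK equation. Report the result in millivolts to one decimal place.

Vm = 24.6 · ln[(Σ P·[cation]ₒ + Σ P·[anion]ᵢ) / (Σ P·[cation]ᵢ + Σ P·[anion]ₒ)]
Numerator = 1×8.07 + 0.015×121 + 0.41×18.6 = 17.51
Denominator = 1×103 + 0.015×26.3 + 0.41×92.3 = 141.2
Vm = 24.6 · ln(0.12398) = 24.6 × (-2.0876) = -51.36 mV

-51.4 mV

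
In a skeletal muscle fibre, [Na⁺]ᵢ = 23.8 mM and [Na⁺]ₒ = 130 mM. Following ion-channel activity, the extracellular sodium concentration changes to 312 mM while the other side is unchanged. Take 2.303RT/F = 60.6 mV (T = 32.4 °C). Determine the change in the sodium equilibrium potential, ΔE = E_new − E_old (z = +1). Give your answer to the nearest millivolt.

E_old = (60.6/1)·log₁₀(130/23.8) = 44.68 mV
E_new = (60.6/1)·log₁₀(312/23.8) = 67.73 mV
ΔE = 67.73 − (44.68) = 23.04 mV

23 mV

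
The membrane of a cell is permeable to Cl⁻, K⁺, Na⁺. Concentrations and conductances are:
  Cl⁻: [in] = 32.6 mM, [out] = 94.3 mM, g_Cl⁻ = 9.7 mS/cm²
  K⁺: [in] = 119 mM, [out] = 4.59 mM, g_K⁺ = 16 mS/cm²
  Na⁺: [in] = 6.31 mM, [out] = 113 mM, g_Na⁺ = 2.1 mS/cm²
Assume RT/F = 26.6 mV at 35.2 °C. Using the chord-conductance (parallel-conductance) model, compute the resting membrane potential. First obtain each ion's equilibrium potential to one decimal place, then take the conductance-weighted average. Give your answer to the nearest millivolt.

E_Cl⁻ = (26.6/-1)·ln(94.3/32.6) = -28.3 mV
E_K⁺ = (26.6/1)·ln(4.59/119) = -86.6 mV
E_Na⁺ = (26.6/1)·ln(113/6.31) = 76.7 mV
Vm = (Σ gᵢEᵢ)/(Σ gᵢ) = (9.7·-28.3 + 16·-86.6 + 2.1·76.7) / (9.7 + 16 + 2.1)
= -1499.04 / 27.8 = -53.92 mV

-54 mV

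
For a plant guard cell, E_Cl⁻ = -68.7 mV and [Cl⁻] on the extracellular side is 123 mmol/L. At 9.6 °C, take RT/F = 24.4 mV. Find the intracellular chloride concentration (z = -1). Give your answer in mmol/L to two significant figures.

Nernst: E = (24.4/-1) · ln([out]/[in]), so ln([out]/[in]) = -68.7 × -1 / 24.4 = 2.8156.
[out]/[in] = e^(2.8156) = 16.7.
[in] = 123 / 16.7 = 7.364 mmol/L.

7.4 mmol/L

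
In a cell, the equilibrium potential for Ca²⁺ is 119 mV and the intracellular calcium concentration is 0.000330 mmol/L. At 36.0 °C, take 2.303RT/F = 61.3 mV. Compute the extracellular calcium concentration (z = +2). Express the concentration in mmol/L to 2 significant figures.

2.5 mmol/L

Nernst: E = (61.3/2) · log₁₀([out]/[in]), so log₁₀([out]/[in]) = 119.0 × 2 / 61.3 = 3.8825.
[out]/[in] = 10^(3.8825) = 7630.
[out] = 7630 × 0.000330 = 2.518 mmol/L.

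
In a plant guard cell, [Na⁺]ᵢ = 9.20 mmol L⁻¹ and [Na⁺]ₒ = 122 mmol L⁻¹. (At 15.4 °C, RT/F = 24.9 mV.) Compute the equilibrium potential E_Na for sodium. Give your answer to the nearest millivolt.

64 mV

E = (24.9/z) · ln([Na⁺]_out/[Na⁺]_in) with z = +1.
= (24.9/1) · ln(122/9.20) = 24.90 · ln(13.26)
= 24.90 · (2.5848) = 64.36 mV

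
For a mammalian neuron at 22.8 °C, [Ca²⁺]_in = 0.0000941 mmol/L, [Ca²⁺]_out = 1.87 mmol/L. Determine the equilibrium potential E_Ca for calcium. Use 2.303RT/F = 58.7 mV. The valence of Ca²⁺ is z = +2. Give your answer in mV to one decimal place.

126.2 mV

E = (58.7/z) · log₁₀([Ca²⁺]_out/[Ca²⁺]_in) with z = +2.
= (58.7/2) · log₁₀(1.87/0.0000941) = 29.35 · log₁₀(1.987e+04)
= 29.35 · (4.2983) = 126.15 mV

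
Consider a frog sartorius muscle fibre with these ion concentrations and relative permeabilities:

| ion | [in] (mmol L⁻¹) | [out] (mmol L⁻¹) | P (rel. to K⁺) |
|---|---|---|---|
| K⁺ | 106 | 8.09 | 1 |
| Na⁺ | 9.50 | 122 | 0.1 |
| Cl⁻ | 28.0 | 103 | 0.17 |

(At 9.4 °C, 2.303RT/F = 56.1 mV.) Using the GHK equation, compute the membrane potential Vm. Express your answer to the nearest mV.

Vm = 56.1 · log₁₀[(Σ P·[cation]ₒ + Σ P·[anion]ᵢ) / (Σ P·[cation]ᵢ + Σ P·[anion]ₒ)]
Numerator = 1×8.09 + 0.1×122 + 0.17×28.0 = 25.05
Denominator = 1×106 + 0.1×9.50 + 0.17×103 = 124.5
Vm = 56.1 · log₁₀(0.20127) = 56.1 × (-0.6962) = -39.06 mV

-39 mV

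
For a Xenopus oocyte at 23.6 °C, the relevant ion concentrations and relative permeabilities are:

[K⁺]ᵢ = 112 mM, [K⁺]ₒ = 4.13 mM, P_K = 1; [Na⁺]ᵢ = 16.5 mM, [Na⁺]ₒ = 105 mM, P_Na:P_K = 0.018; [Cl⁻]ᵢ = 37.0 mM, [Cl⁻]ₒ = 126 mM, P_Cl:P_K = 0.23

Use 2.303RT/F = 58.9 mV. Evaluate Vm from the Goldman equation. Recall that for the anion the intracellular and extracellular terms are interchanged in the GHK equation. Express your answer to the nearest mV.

Vm = 58.9 · log₁₀[(Σ P·[cation]ₒ + Σ P·[anion]ᵢ) / (Σ P·[cation]ᵢ + Σ P·[anion]ₒ)]
Numerator = 1×4.13 + 0.018×105 + 0.23×37.0 = 14.53
Denominator = 1×112 + 0.018×16.5 + 0.23×126 = 141.3
Vm = 58.9 · log₁₀(0.10285) = 58.9 × (-0.9878) = -58.18 mV

-58 mV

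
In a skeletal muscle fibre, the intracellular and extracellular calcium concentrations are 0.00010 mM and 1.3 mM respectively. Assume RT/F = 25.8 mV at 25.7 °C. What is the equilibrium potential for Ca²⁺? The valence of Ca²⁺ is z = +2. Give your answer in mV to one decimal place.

122.2 mV

E = (25.8/z) · ln([Ca²⁺]_out/[Ca²⁺]_in) with z = +2.
= (25.8/2) · ln(1.3/0.00010) = 12.90 · ln(1.3e+04)
= 12.90 · (9.4727) = 122.20 mV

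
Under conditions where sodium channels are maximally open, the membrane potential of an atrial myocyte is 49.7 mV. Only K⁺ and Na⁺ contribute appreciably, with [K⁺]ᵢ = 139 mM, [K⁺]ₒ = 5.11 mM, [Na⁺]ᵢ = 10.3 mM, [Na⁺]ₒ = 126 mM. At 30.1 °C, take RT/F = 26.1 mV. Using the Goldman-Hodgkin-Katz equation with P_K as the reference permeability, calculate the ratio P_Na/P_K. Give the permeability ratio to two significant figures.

Let α = P_Na/P_K. GHK: Vm = 26.1·ln[(Kₒ + α·Naₒ)/(Kᵢ + α·Naᵢ)].
e^(Vm/26.1) = e^(49.7/26.1) = 6.7141
So 6.7141·(Kᵢ + α·Naᵢ) = Kₒ + α·Naₒ → α = (6.7141·139.0 − 5.11) / (126.0 − 6.7141·10.3)
α = (933.3 − 5.11) / (126.0 − 69.16) = 928.2/56.84 = 16.33

16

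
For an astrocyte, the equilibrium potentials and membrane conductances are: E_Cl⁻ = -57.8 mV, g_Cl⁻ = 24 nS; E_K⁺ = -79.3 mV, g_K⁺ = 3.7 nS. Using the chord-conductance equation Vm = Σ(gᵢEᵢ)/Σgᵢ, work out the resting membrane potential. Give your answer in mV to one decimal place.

Σ gᵢEᵢ = 24·(-57.8) + 3.7·(-79.3) = -1680.61
Σ gᵢ = 24 + 3.7 = 27.7
Vm = -1680.61 / 27.7 = -60.67 mV

-60.7 mV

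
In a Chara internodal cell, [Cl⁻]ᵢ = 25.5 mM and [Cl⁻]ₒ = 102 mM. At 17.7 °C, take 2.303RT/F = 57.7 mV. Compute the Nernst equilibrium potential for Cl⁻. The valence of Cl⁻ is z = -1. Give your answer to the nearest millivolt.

-35 mV

E = (57.7/z) · log₁₀([Cl⁻]_out/[Cl⁻]_in) with z = -1.
For an anion, dividing by z = -1 reverses the sign.
= (57.7/-1) · log₁₀(102/25.5) = -57.70 · log₁₀(4)
= -57.70 · (0.6021) = -34.74 mV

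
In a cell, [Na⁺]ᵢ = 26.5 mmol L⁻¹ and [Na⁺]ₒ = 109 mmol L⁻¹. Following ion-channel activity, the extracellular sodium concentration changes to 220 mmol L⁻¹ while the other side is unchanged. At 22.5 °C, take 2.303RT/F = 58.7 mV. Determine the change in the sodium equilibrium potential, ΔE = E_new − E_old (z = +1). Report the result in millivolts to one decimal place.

E_old = (58.7/1)·log₁₀(109/26.5) = 36.05 mV
E_new = (58.7/1)·log₁₀(220/26.5) = 53.96 mV
ΔE = 53.96 − (36.05) = 17.90 mV

17.9 mV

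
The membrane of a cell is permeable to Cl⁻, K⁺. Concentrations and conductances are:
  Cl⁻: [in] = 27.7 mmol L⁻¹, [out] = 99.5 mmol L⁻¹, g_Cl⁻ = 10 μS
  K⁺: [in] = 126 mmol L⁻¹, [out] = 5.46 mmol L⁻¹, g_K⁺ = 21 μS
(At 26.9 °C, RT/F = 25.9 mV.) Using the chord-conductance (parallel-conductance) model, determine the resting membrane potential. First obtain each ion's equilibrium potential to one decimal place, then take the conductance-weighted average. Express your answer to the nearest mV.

E_Cl⁻ = (25.9/-1)·ln(99.5/27.7) = -33.1 mV
E_K⁺ = (25.9/1)·ln(5.46/126) = -81.3 mV
Vm = (Σ gᵢEᵢ)/(Σ gᵢ) = (10·-33.1 + 21·-81.3) / (10 + 21)
= -2038.30 / 31 = -65.75 mV

-66 mV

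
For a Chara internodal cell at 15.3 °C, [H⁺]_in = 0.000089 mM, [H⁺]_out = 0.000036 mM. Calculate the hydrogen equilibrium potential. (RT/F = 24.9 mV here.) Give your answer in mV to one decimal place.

-22.5 mV

E = (24.9/z) · ln([H⁺]_out/[H⁺]_in) with z = +1.
= (24.9/1) · ln(0.000036/0.000089) = 24.90 · ln(0.4045)
= 24.90 · (-0.9051) = -22.54 mV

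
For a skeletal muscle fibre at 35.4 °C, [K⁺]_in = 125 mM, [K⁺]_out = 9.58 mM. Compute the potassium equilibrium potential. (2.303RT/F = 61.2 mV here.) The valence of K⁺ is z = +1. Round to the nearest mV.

-68 mV

E = (61.2/z) · log₁₀([K⁺]_out/[K⁺]_in) with z = +1.
= (61.2/1) · log₁₀(9.58/125) = 61.20 · log₁₀(0.07664)
= 61.20 · (-1.1155) = -68.27 mV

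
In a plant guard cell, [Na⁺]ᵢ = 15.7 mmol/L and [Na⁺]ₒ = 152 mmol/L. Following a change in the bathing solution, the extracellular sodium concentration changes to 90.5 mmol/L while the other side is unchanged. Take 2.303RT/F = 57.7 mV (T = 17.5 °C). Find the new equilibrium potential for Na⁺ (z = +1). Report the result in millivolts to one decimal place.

After the shift: [Na⁺]_out = 90.5, [Na⁺]_in = 15.7 mmol/L.
E_new = (57.7/1)·log₁₀(90.5/15.7) = 57.70 · (0.7607) = 43.90 mV

43.9 mV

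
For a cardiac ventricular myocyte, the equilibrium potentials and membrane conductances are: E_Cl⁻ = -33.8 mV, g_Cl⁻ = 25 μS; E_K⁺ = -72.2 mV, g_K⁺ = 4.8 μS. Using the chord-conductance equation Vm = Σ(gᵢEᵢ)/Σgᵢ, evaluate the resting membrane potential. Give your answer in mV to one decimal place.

-40.0 mV

Σ gᵢEᵢ = 25·(-33.8) + 4.8·(-72.2) = -1191.56
Σ gᵢ = 25 + 4.8 = 29.8
Vm = -1191.56 / 29.8 = -39.99 mV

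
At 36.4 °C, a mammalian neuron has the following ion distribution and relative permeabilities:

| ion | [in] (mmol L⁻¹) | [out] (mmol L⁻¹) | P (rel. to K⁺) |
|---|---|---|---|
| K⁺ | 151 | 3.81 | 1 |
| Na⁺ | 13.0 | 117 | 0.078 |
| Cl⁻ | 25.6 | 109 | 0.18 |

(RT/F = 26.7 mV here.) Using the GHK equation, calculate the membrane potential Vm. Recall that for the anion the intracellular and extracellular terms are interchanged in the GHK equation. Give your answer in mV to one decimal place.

Vm = 26.7 · ln[(Σ P·[cation]ₒ + Σ P·[anion]ᵢ) / (Σ P·[cation]ᵢ + Σ P·[anion]ₒ)]
Numerator = 1×3.81 + 0.078×117 + 0.18×25.6 = 17.54
Denominator = 1×151 + 0.078×13.0 + 0.18×109 = 171.6
Vm = 26.7 · ln(0.10222) = 26.7 × (-2.2807) = -60.89 mV

-60.9 mV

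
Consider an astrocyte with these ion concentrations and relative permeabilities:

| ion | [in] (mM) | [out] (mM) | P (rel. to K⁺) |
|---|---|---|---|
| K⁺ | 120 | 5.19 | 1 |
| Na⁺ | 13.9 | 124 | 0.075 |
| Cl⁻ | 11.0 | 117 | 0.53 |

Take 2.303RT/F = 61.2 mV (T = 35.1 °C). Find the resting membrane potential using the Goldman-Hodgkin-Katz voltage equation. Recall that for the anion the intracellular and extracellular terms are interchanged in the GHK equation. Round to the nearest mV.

-58 mV

Vm = 61.2 · log₁₀[(Σ P·[cation]ₒ + Σ P·[anion]ᵢ) / (Σ P·[cation]ᵢ + Σ P·[anion]ₒ)]
Numerator = 1×5.19 + 0.075×124 + 0.53×11.0 = 20.32
Denominator = 1×120 + 0.075×13.9 + 0.53×117 = 183.1
Vm = 61.2 · log₁₀(0.11101) = 61.2 × (-0.9547) = -58.42 mV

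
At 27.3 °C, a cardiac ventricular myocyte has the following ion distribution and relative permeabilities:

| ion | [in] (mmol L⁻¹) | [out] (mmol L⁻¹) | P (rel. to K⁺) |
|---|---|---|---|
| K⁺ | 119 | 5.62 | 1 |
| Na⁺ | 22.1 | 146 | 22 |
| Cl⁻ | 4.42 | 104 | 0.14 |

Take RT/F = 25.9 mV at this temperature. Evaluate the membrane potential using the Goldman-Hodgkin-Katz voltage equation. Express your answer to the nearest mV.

43 mV

Vm = 25.9 · ln[(Σ P·[cation]ₒ + Σ P·[anion]ᵢ) / (Σ P·[cation]ᵢ + Σ P·[anion]ₒ)]
Numerator = 1×5.62 + 22×146 + 0.14×4.42 = 3218
Denominator = 1×119 + 22×22.1 + 0.14×104 = 619.8
Vm = 25.9 · ln(5.1927) = 25.9 × (1.6473) = 42.66 mV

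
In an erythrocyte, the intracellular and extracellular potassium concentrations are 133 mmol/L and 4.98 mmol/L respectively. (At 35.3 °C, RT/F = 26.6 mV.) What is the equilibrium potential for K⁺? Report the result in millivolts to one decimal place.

-87.4 mV

E = (26.6/z) · ln([K⁺]_out/[K⁺]_in) with z = +1.
= (26.6/1) · ln(4.98/133) = 26.60 · ln(0.03744)
= 26.60 · (-3.2849) = -87.38 mV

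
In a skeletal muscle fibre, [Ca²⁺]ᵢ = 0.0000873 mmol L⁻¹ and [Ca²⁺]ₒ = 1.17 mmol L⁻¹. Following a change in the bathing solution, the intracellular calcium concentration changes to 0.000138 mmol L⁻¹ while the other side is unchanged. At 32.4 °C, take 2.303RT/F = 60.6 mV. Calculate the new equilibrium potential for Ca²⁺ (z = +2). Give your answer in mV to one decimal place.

119.0 mV

After the shift: [Ca²⁺]_out = 1.17, [Ca²⁺]_in = 0.000138 mmol L⁻¹.
E_new = (60.6/2)·log₁₀(1.17/0.000138) = 30.30 · (3.9283) = 119.03 mV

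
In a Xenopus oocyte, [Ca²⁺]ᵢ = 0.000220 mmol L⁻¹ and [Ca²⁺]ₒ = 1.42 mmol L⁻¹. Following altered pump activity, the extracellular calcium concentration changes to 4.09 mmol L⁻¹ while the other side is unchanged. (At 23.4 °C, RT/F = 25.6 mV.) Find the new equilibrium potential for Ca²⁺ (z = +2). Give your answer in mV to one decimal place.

After the shift: [Ca²⁺]_out = 4.09, [Ca²⁺]_in = 0.000220 mmol L⁻¹.
E_new = (25.6/2)·ln(4.09/0.000220) = 12.80 · (9.8304) = 125.83 mV

125.8 mV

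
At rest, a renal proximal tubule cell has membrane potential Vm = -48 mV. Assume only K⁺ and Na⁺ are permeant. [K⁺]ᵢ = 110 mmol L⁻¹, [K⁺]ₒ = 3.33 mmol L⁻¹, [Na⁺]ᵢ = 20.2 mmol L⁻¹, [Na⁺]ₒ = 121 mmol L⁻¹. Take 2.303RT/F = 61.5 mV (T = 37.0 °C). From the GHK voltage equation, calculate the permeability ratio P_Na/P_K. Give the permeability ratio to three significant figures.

Let α = P_Na/P_K. GHK: Vm = 61.5·log₁₀[(Kₒ + α·Naₒ)/(Kᵢ + α·Naᵢ)].
10^(Vm/61.5) = 10^(-48.0/61.5) = 0.16577
So 0.16577·(Kᵢ + α·Naᵢ) = Kₒ + α·Naₒ → α = (0.16577·110.0 − 3.33) / (121.0 − 0.16577·20.2)
α = (18.23 − 3.33) / (121.0 − 3.349) = 14.9/117.7 = 0.1267

0.127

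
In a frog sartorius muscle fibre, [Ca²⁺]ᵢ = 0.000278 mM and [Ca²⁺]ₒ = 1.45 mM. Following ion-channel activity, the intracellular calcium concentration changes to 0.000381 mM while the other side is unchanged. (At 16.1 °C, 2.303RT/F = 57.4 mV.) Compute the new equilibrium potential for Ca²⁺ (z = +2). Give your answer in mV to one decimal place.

102.8 mV

After the shift: [Ca²⁺]_out = 1.45, [Ca²⁺]_in = 0.000381 mM.
E_new = (57.4/2)·log₁₀(1.45/0.000381) = 28.70 · (3.5804) = 102.76 mV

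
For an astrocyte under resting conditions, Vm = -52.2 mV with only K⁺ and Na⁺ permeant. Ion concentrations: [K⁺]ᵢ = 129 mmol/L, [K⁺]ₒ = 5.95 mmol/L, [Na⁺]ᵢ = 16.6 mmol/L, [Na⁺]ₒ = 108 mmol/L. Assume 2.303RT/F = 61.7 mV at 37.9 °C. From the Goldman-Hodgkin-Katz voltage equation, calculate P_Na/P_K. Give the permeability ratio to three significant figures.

Let α = P_Na/P_K. GHK: Vm = 61.7·log₁₀[(Kₒ + α·Naₒ)/(Kᵢ + α·Naᵢ)].
10^(Vm/61.7) = 10^(-52.2/61.7) = 0.14255
So 0.14255·(Kᵢ + α·Naᵢ) = Kₒ + α·Naₒ → α = (0.14255·129.0 − 5.95) / (108.0 − 0.14255·16.6)
α = (18.39 − 5.95) / (108.0 − 2.366) = 12.44/105.6 = 0.1178

0.118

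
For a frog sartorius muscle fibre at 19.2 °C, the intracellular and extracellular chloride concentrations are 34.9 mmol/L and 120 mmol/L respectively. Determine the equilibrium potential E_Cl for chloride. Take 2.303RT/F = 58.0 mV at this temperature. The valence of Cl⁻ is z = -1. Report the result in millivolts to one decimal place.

-31.1 mV

E = (58.0/z) · log₁₀([Cl⁻]_out/[Cl⁻]_in) with z = -1.
For an anion, dividing by z = -1 reverses the sign.
= (58.0/-1) · log₁₀(120/34.9) = -58.00 · log₁₀(3.438)
= -58.00 · (0.5364) = -31.11 mV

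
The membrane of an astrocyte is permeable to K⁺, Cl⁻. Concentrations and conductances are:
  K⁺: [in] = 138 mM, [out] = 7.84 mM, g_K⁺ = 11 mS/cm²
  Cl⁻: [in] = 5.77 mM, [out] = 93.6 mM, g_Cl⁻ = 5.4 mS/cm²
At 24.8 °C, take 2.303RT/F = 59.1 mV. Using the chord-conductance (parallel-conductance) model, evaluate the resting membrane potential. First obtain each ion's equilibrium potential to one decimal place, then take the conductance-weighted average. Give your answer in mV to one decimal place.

-72.9 mV

E_K⁺ = (59.1/1)·log₁₀(7.84/138) = -73.6 mV
E_Cl⁻ = (59.1/-1)·log₁₀(93.6/5.77) = -71.5 mV
Vm = (Σ gᵢEᵢ)/(Σ gᵢ) = (11·-73.6 + 5.4·-71.5) / (11 + 5.4)
= -1195.70 / 16.4 = -72.91 mV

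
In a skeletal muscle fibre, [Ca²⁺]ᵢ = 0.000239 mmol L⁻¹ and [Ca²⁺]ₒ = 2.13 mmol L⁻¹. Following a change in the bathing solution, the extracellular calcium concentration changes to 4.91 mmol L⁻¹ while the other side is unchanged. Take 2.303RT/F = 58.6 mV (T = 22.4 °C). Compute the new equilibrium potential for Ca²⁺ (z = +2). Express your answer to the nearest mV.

After the shift: [Ca²⁺]_out = 4.91, [Ca²⁺]_in = 0.000239 mmol L⁻¹.
E_new = (58.6/2)·log₁₀(4.91/0.000239) = 29.30 · (4.3127) = 126.36 mV

126 mV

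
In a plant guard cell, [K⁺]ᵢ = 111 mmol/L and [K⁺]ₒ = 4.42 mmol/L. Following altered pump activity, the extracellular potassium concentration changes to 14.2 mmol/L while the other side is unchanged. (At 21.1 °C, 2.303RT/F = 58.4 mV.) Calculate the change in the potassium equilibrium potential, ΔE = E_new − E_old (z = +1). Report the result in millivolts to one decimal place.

29.6 mV

E_old = (58.4/1)·log₁₀(4.42/111) = -81.75 mV
E_new = (58.4/1)·log₁₀(14.2/111) = -52.15 mV
ΔE = -52.15 − (-81.75) = 29.60 mV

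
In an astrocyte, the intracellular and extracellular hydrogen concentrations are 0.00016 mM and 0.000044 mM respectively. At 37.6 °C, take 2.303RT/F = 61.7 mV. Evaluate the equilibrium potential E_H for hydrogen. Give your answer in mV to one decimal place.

-34.6 mV

E = (61.7/z) · log₁₀([H⁺]_out/[H⁺]_in) with z = +1.
= (61.7/1) · log₁₀(0.000044/0.00016) = 61.70 · log₁₀(0.275)
= 61.70 · (-0.5607) = -34.59 mV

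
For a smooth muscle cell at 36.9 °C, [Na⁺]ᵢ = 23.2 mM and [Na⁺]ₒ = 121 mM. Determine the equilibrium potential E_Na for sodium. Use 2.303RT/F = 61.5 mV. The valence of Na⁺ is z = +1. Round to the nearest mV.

E = (61.5/z) · log₁₀([Na⁺]_out/[Na⁺]_in) with z = +1.
= (61.5/1) · log₁₀(121/23.2) = 61.50 · log₁₀(5.216)
= 61.50 · (0.7173) = 44.11 mV

44 mV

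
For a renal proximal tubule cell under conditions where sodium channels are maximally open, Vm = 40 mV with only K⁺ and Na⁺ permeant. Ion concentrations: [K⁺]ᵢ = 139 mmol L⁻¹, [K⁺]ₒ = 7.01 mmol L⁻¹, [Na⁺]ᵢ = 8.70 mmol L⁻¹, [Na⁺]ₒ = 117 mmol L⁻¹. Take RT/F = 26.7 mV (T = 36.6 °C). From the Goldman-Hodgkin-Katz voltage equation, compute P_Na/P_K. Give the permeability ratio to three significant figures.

7.87

Let α = P_Na/P_K. GHK: Vm = 26.7·ln[(Kₒ + α·Naₒ)/(Kᵢ + α·Naᵢ)].
e^(Vm/26.7) = e^(40.0/26.7) = 4.4733
So 4.4733·(Kᵢ + α·Naᵢ) = Kₒ + α·Naₒ → α = (4.4733·139.0 − 7.01) / (117.0 − 4.4733·8.7)
α = (621.8 − 7.01) / (117.0 − 38.92) = 614.8/78.08 = 7.873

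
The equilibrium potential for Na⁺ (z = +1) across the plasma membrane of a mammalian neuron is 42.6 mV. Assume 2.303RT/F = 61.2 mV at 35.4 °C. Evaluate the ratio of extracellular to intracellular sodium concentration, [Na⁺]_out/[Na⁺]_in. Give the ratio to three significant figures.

log₁₀([out]/[in]) = E·z/(61.2) = 42.6 × 1 / 61.2 = 0.6961
[out]/[in] = 10^(0.6961) = 4.967

4.97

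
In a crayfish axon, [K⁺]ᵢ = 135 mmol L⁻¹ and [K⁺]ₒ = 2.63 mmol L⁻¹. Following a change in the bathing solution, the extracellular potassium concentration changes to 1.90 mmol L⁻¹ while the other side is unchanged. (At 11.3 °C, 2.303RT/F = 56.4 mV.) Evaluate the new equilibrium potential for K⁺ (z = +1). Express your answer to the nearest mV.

-104 mV

After the shift: [K⁺]_out = 1.90, [K⁺]_in = 135 mmol L⁻¹.
E_new = (56.4/1)·log₁₀(1.90/135) = 56.40 · (-1.8516) = -104.43 mV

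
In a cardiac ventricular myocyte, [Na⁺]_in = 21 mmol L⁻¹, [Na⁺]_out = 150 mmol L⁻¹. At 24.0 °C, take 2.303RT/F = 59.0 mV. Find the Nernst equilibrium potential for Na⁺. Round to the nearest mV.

50 mV

E = (59.0/z) · log₁₀([Na⁺]_out/[Na⁺]_in) with z = +1.
= (59.0/1) · log₁₀(150/21) = 59.00 · log₁₀(7.143)
= 59.00 · (0.8539) = 50.38 mV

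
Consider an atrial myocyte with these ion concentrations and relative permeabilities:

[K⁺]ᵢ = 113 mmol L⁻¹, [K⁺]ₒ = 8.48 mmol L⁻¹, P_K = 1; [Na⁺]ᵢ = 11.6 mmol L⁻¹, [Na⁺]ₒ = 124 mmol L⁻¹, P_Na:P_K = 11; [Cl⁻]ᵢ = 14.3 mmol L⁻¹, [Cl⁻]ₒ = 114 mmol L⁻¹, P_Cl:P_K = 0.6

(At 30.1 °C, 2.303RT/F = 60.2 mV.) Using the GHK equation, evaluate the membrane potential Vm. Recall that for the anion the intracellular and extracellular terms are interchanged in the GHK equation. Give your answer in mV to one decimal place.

39.1 mV

Vm = 60.2 · log₁₀[(Σ P·[cation]ₒ + Σ P·[anion]ᵢ) / (Σ P·[cation]ᵢ + Σ P·[anion]ₒ)]
Numerator = 1×8.48 + 11×124 + 0.6×14.3 = 1381
Denominator = 1×113 + 11×11.6 + 0.6×114 = 309
Vm = 60.2 · log₁₀(4.4694) = 60.2 × (0.6503) = 39.15 mV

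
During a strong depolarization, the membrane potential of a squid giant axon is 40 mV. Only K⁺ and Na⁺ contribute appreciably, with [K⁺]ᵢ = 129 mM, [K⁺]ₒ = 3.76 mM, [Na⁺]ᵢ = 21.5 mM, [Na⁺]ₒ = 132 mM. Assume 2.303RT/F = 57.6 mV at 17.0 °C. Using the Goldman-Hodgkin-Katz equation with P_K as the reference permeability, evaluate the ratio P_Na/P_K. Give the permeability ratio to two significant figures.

Let α = P_Na/P_K. GHK: Vm = 57.6·log₁₀[(Kₒ + α·Naₒ)/(Kᵢ + α·Naᵢ)].
10^(Vm/57.6) = 10^(40.0/57.6) = 4.9482
So 4.9482·(Kᵢ + α·Naᵢ) = Kₒ + α·Naₒ → α = (4.9482·129.0 − 3.76) / (132.0 − 4.9482·21.5)
α = (638.3 − 3.76) / (132.0 − 106.4) = 634.6/25.61 = 24.77

25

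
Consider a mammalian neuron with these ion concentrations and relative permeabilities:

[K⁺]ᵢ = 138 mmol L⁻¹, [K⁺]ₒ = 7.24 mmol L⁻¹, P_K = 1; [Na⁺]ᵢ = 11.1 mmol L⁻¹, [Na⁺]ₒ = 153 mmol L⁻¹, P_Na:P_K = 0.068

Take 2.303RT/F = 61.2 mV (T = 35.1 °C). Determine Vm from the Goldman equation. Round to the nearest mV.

Vm = 61.2 · log₁₀[(Σ P·[cation]ₒ + Σ P·[anion]ᵢ) / (Σ P·[cation]ᵢ + Σ P·[anion]ₒ)]
Numerator = 1×7.24 + 0.068×153 = 17.64
Denominator = 1×138 + 0.068×11.1 = 138.8
Vm = 61.2 · log₁₀(0.12716) = 61.2 × (-0.8957) = -54.81 mV

-55 mV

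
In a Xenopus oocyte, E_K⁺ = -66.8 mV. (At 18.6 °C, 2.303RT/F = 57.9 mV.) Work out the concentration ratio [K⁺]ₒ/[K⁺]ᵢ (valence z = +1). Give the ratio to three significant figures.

0.0702

log₁₀([out]/[in]) = E·z/(57.9) = -66.8 × 1 / 57.9 = -1.1537
[out]/[in] = 10^(-1.1537) = 0.07019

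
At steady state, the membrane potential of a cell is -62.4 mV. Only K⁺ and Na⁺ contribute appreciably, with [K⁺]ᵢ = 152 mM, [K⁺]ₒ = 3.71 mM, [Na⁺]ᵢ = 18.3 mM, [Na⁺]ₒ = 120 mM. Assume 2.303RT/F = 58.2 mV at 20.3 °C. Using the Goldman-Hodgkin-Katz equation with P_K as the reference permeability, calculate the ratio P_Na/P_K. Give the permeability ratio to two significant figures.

0.077

Let α = P_Na/P_K. GHK: Vm = 58.2·log₁₀[(Kₒ + α·Naₒ)/(Kᵢ + α·Naᵢ)].
10^(Vm/58.2) = 10^(-62.4/58.2) = 0.084691
So 0.084691·(Kᵢ + α·Naᵢ) = Kₒ + α·Naₒ → α = (0.084691·152.0 − 3.71) / (120.0 − 0.084691·18.3)
α = (12.87 − 3.71) / (120.0 − 1.55) = 9.163/118.5 = 0.07736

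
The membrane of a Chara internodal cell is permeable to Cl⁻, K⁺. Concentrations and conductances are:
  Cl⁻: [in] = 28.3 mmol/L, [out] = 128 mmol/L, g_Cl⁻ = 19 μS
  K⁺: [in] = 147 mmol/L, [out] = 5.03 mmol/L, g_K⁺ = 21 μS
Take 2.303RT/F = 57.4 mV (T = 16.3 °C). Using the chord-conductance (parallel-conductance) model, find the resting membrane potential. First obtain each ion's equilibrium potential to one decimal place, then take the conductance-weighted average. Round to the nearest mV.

-62 mV

E_Cl⁻ = (57.4/-1)·log₁₀(128/28.3) = -37.6 mV
E_K⁺ = (57.4/1)·log₁₀(5.03/147) = -84.1 mV
Vm = (Σ gᵢEᵢ)/(Σ gᵢ) = (19·-37.6 + 21·-84.1) / (19 + 21)
= -2480.50 / 40 = -62.01 mV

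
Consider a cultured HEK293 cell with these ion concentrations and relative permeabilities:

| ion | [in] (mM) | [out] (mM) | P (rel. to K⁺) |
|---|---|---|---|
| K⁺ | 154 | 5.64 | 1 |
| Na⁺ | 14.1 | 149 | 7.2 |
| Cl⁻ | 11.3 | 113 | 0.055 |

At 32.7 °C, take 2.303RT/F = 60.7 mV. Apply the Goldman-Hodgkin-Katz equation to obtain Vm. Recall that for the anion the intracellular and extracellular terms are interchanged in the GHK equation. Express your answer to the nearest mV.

37 mV

Vm = 60.7 · log₁₀[(Σ P·[cation]ₒ + Σ P·[anion]ᵢ) / (Σ P·[cation]ᵢ + Σ P·[anion]ₒ)]
Numerator = 1×5.64 + 7.2×149 + 0.055×11.3 = 1079
Denominator = 1×154 + 7.2×14.1 + 0.055×113 = 261.7
Vm = 60.7 · log₁₀(4.1227) = 60.7 × (0.6152) = 37.34 mV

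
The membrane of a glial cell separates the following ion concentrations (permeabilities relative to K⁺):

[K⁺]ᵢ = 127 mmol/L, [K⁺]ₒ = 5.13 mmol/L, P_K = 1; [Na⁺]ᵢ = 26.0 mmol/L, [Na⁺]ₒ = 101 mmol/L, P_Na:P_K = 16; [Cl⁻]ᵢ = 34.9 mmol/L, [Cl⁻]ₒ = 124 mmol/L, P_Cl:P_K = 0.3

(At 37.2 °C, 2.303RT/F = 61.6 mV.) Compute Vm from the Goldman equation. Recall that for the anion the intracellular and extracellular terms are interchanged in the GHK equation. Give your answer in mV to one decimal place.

27.7 mV

Vm = 61.6 · log₁₀[(Σ P·[cation]ₒ + Σ P·[anion]ᵢ) / (Σ P·[cation]ᵢ + Σ P·[anion]ₒ)]
Numerator = 1×5.13 + 16×101 + 0.3×34.9 = 1632
Denominator = 1×127 + 16×26.0 + 0.3×124 = 580.2
Vm = 61.6 · log₁₀(2.8121) = 61.6 × (0.4490) = 27.66 mV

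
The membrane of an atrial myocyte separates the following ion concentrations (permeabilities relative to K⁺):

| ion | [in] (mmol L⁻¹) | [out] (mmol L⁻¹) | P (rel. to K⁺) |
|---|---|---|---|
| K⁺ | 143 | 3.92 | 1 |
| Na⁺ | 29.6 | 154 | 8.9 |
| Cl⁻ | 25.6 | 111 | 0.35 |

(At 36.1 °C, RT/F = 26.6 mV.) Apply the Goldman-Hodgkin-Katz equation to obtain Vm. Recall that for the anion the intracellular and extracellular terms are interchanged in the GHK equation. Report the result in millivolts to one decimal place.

Vm = 26.6 · ln[(Σ P·[cation]ₒ + Σ P·[anion]ᵢ) / (Σ P·[cation]ᵢ + Σ P·[anion]ₒ)]
Numerator = 1×3.92 + 8.9×154 + 0.35×25.6 = 1383
Denominator = 1×143 + 8.9×29.6 + 0.35×111 = 445.3
Vm = 26.6 · ln(3.1069) = 26.6 × (1.1336) = 30.15 mV

30.2 mV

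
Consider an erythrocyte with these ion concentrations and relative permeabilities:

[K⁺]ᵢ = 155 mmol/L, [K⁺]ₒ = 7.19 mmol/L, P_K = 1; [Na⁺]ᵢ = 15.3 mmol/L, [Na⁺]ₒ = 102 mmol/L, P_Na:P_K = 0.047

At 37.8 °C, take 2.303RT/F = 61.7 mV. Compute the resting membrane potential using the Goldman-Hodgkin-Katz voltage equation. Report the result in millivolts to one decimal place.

-68.7 mV

Vm = 61.7 · log₁₀[(Σ P·[cation]ₒ + Σ P·[anion]ᵢ) / (Σ P·[cation]ᵢ + Σ P·[anion]ₒ)]
Numerator = 1×7.19 + 0.047×102 = 11.98
Denominator = 1×155 + 0.047×15.3 = 155.7
Vm = 61.7 · log₁₀(0.076959) = 61.7 × (-1.1137) = -68.72 mV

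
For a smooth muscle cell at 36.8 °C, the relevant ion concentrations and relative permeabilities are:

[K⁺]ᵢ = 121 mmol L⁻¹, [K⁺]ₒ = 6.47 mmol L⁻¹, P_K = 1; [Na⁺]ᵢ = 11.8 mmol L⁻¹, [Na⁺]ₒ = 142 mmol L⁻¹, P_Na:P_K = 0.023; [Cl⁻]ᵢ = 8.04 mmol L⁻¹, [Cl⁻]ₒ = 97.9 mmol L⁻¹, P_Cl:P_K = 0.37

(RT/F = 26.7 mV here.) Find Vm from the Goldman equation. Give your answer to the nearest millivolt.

-67 mV

Vm = 26.7 · ln[(Σ P·[cation]ₒ + Σ P·[anion]ᵢ) / (Σ P·[cation]ᵢ + Σ P·[anion]ₒ)]
Numerator = 1×6.47 + 0.023×142 + 0.37×8.04 = 12.71
Denominator = 1×121 + 0.023×11.8 + 0.37×97.9 = 157.5
Vm = 26.7 · ln(0.080706) = 26.7 × (-2.5169) = -67.20 mV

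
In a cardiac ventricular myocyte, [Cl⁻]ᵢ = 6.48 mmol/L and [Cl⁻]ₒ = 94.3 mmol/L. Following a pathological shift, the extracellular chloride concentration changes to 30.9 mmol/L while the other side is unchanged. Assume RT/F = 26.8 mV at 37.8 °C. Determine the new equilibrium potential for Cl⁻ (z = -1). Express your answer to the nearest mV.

-42 mV

After the shift: [Cl⁻]_out = 30.9, [Cl⁻]_in = 6.48 mmol/L.
E_new = (26.8/-1)·ln(30.9/6.48) = -26.80 · (1.5620) = -41.86 mV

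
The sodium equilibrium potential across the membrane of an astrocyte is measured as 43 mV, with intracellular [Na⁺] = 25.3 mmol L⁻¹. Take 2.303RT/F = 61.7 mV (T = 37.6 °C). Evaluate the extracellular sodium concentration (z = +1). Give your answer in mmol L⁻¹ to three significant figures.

Nernst: E = (61.7/1) · log₁₀([out]/[in]), so log₁₀([out]/[in]) = 43.0 × 1 / 61.7 = 0.6969.
[out]/[in] = 10^(0.6969) = 4.976.
[out] = 4.976 × 25.3 = 125.9 mmol L⁻¹.

126 mmol L⁻¹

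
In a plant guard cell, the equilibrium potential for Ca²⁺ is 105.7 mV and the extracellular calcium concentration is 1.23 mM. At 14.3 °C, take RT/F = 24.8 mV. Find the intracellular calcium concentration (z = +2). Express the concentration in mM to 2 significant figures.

0.00024 mM

Nernst: E = (24.8/2) · ln([out]/[in]), so ln([out]/[in]) = 105.7 × 2 / 24.8 = 8.5242.
[out]/[in] = e^(8.5242) = 5035.
[in] = 1.23 / 5035 = 0.0002443 mM.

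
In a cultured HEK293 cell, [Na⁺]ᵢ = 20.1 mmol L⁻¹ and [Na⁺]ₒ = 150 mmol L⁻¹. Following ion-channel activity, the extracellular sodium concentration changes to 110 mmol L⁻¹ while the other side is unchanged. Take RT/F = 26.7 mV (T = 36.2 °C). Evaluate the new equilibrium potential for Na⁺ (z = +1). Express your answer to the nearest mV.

45 mV

After the shift: [Na⁺]_out = 110, [Na⁺]_in = 20.1 mmol L⁻¹.
E_new = (26.7/1)·ln(110/20.1) = 26.70 · (1.6998) = 45.38 mV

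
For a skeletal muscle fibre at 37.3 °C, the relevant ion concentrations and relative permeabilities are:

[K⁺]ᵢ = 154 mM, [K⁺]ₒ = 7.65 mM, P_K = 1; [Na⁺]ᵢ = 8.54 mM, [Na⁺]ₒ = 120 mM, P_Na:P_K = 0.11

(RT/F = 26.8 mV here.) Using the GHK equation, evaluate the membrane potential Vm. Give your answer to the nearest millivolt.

-54 mV

Vm = 26.8 · ln[(Σ P·[cation]ₒ + Σ P·[anion]ᵢ) / (Σ P·[cation]ᵢ + Σ P·[anion]ₒ)]
Numerator = 1×7.65 + 0.11×120 = 20.85
Denominator = 1×154 + 0.11×8.54 = 154.9
Vm = 26.8 · ln(0.13457) = 26.8 × (-2.0057) = -53.75 mV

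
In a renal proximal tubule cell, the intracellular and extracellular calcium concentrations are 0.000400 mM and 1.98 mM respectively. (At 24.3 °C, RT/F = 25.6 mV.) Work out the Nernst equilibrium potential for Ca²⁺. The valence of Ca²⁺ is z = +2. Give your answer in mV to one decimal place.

E = (25.6/z) · ln([Ca²⁺]_out/[Ca²⁺]_in) with z = +2.
= (25.6/2) · ln(1.98/0.000400) = 12.80 · ln(4950)
= 12.80 · (8.5071) = 108.89 mV

108.9 mV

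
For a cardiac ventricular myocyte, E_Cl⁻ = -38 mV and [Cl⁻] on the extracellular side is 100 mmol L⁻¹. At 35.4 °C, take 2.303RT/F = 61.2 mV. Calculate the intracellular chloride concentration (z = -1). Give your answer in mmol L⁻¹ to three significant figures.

Nernst: E = (61.2/-1) · log₁₀([out]/[in]), so log₁₀([out]/[in]) = -38.0 × -1 / 61.2 = 0.6209.
[out]/[in] = 10^(0.6209) = 4.177.
[in] = 100 / 4.177 = 23.94 mmol L⁻¹.

23.9 mmol L⁻¹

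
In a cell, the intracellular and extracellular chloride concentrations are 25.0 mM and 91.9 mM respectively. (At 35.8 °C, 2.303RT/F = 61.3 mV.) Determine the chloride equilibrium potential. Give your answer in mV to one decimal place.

-34.7 mV

E = (61.3/z) · log₁₀([Cl⁻]_out/[Cl⁻]_in) with z = -1.
For an anion, dividing by z = -1 reverses the sign.
= (61.3/-1) · log₁₀(91.9/25.0) = -61.30 · log₁₀(3.676)
= -61.30 · (0.5654) = -34.66 mV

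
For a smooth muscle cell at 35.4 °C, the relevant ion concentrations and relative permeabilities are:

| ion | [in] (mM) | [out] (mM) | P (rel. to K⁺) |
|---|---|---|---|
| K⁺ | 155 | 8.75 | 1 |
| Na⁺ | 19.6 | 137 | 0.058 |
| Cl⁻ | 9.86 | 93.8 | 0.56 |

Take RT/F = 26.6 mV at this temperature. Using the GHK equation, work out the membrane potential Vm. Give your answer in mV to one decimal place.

Vm = 26.6 · ln[(Σ P·[cation]ₒ + Σ P·[anion]ᵢ) / (Σ P·[cation]ᵢ + Σ P·[anion]ₒ)]
Numerator = 1×8.75 + 0.058×137 + 0.56×9.86 = 22.22
Denominator = 1×155 + 0.058×19.6 + 0.56×93.8 = 208.7
Vm = 26.6 · ln(0.10648) = 26.6 × (-2.2398) = -59.58 mV

-59.6 mV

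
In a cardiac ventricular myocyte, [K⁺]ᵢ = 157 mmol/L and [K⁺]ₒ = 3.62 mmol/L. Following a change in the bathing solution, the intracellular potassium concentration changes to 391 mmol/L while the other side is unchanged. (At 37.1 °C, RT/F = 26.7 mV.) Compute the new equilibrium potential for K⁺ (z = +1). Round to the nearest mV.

After the shift: [K⁺]_out = 3.62, [K⁺]_in = 391 mmol/L.
E_new = (26.7/1)·ln(3.62/391) = 26.70 · (-4.6822) = -125.02 mV

-125 mV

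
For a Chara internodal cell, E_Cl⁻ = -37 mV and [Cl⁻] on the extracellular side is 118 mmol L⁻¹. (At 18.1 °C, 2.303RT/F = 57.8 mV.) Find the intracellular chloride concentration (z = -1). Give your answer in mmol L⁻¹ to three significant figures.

27.0 mmol L⁻¹

Nernst: E = (57.8/-1) · log₁₀([out]/[in]), so log₁₀([out]/[in]) = -37.0 × -1 / 57.8 = 0.6401.
[out]/[in] = 10^(0.6401) = 4.367.
[in] = 118 / 4.367 = 27.02 mmol L⁻¹.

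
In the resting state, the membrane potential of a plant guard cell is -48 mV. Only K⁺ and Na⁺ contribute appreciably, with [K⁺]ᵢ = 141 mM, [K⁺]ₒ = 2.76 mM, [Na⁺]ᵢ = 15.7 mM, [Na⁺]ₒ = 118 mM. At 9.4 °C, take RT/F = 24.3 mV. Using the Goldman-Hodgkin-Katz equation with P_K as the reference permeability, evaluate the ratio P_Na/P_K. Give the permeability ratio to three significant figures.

0.145

Let α = P_Na/P_K. GHK: Vm = 24.3·ln[(Kₒ + α·Naₒ)/(Kᵢ + α·Naᵢ)].
e^(Vm/24.3) = e^(-48.0/24.3) = 0.13872
So 0.13872·(Kᵢ + α·Naᵢ) = Kₒ + α·Naₒ → α = (0.13872·141.0 − 2.76) / (118.0 − 0.13872·15.7)
α = (19.56 − 2.76) / (118.0 − 2.178) = 16.8/115.8 = 0.145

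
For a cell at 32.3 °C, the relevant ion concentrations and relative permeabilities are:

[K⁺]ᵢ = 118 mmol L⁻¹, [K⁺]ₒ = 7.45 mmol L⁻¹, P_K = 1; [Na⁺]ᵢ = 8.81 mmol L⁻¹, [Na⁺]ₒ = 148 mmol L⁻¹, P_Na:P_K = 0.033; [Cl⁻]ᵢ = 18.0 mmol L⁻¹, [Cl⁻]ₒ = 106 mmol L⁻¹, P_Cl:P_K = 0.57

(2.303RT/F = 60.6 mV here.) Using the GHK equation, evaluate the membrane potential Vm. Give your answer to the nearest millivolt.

Vm = 60.6 · log₁₀[(Σ P·[cation]ₒ + Σ P·[anion]ᵢ) / (Σ P·[cation]ᵢ + Σ P·[anion]ₒ)]
Numerator = 1×7.45 + 0.033×148 + 0.57×18.0 = 22.59
Denominator = 1×118 + 0.033×8.81 + 0.57×106 = 178.7
Vm = 60.6 · log₁₀(0.12643) = 60.6 × (-0.8982) = -54.43 mV

-54 mV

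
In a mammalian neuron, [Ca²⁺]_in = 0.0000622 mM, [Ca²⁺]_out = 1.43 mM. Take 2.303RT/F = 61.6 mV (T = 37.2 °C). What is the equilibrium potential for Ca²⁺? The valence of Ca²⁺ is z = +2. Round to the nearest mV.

E = (61.6/z) · log₁₀([Ca²⁺]_out/[Ca²⁺]_in) with z = +2.
= (61.6/2) · log₁₀(1.43/0.0000622) = 30.80 · log₁₀(2.299e+04)
= 30.80 · (4.3615) = 134.34 mV

134 mV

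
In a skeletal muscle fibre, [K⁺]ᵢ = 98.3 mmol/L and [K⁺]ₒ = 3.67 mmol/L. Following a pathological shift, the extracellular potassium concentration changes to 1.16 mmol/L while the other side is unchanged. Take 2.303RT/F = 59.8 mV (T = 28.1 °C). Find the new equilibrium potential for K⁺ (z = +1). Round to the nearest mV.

After the shift: [K⁺]_out = 1.16, [K⁺]_in = 98.3 mmol/L.
E_new = (59.8/1)·log₁₀(1.16/98.3) = 59.80 · (-1.9281) = -115.30 mV

-115 mV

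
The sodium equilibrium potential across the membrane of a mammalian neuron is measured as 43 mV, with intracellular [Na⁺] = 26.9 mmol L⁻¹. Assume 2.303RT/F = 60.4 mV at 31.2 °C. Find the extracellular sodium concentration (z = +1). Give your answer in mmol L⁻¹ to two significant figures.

Nernst: E = (60.4/1) · log₁₀([out]/[in]), so log₁₀([out]/[in]) = 43.0 × 1 / 60.4 = 0.7119.
[out]/[in] = 10^(0.7119) = 5.151.
[out] = 5.151 × 26.9 = 138.6 mmol L⁻¹.

140 mmol L⁻¹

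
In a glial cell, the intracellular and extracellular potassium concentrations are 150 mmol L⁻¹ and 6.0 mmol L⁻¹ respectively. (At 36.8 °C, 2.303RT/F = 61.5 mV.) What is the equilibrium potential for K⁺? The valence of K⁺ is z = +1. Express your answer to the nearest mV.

-86 mV

E = (61.5/z) · log₁₀([K⁺]_out/[K⁺]_in) with z = +1.
= (61.5/1) · log₁₀(6.0/150) = 61.50 · log₁₀(0.04)
= 61.50 · (-1.3979) = -85.97 mV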